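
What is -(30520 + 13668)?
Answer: -44188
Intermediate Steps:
-(30520 + 13668) = -1*44188 = -44188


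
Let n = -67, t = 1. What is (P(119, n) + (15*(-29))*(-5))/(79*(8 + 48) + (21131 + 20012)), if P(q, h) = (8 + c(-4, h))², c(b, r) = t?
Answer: 752/15189 ≈ 0.049510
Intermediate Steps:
c(b, r) = 1
P(q, h) = 81 (P(q, h) = (8 + 1)² = 9² = 81)
(P(119, n) + (15*(-29))*(-5))/(79*(8 + 48) + (21131 + 20012)) = (81 + (15*(-29))*(-5))/(79*(8 + 48) + (21131 + 20012)) = (81 - 435*(-5))/(79*56 + 41143) = (81 + 2175)/(4424 + 41143) = 2256/45567 = 2256*(1/45567) = 752/15189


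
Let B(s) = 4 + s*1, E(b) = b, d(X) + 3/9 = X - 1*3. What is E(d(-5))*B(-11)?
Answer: 175/3 ≈ 58.333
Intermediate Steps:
d(X) = -10/3 + X (d(X) = -1/3 + (X - 1*3) = -1/3 + (X - 3) = -1/3 + (-3 + X) = -10/3 + X)
B(s) = 4 + s
E(d(-5))*B(-11) = (-10/3 - 5)*(4 - 11) = -25/3*(-7) = 175/3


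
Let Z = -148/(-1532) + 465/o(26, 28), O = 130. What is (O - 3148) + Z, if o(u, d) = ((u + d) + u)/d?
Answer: -4374095/1532 ≈ -2855.2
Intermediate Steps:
o(u, d) = (d + 2*u)/d (o(u, d) = ((d + u) + u)/d = (d + 2*u)/d)
Z = 249481/1532 (Z = -148/(-1532) + 465/(((28 + 2*26)/28)) = -148*(-1/1532) + 465/(((28 + 52)/28)) = 37/383 + 465/(((1/28)*80)) = 37/383 + 465/(20/7) = 37/383 + 465*(7/20) = 37/383 + 651/4 = 249481/1532 ≈ 162.85)
(O - 3148) + Z = (130 - 3148) + 249481/1532 = -3018 + 249481/1532 = -4374095/1532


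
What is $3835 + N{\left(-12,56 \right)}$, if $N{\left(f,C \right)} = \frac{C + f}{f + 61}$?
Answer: $\frac{187959}{49} \approx 3835.9$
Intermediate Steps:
$N{\left(f,C \right)} = \frac{C + f}{61 + f}$
$3835 + N{\left(-12,56 \right)} = 3835 + \frac{56 - 12}{61 - 12} = 3835 + \frac{1}{49} \cdot 44 = 3835 + \frac{44}{49} = \frac{187959}{49}$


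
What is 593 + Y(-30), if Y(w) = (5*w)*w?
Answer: 5093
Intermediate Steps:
Y(w) = 5*w²
593 + Y(-30) = 593 + 5*(-30)² = 593 + 5*900 = 593 + 4500 = 5093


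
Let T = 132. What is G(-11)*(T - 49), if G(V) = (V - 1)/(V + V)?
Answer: 498/11 ≈ 45.273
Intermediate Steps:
G(V) = (-1 + V)/(2*V) (G(V) = (-1 + V)/((2*V)) = (-1 + V)*(1/(2*V)) = (-1 + V)/(2*V))
G(-11)*(T - 49) = ((1/2)*(-1 - 11)/(-11))*(132 - 49) = ((1/2)*(-1/11)*(-12))*83 = (6/11)*83 = 498/11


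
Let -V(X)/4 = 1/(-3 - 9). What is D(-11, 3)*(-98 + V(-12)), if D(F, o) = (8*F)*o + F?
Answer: 80575/3 ≈ 26858.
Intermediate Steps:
V(X) = ⅓ (V(X) = -4/(-3 - 9) = -4/(-12) = -4*(-1/12) = ⅓)
D(F, o) = F + 8*F*o (D(F, o) = 8*F*o + F = F + 8*F*o)
D(-11, 3)*(-98 + V(-12)) = (-11*(1 + 8*3))*(-98 + ⅓) = -11*(1 + 24)*(-293/3) = -11*25*(-293/3) = -275*(-293/3) = 80575/3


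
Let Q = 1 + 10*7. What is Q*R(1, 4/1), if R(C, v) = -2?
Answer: -142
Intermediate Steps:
Q = 71 (Q = 1 + 70 = 71)
Q*R(1, 4/1) = 71*(-2) = -142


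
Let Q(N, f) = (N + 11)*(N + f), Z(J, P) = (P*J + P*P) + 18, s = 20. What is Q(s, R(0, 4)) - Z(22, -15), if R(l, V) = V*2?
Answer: 955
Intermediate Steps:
R(l, V) = 2*V
Z(J, P) = 18 + P² + J*P (Z(J, P) = (J*P + P²) + 18 = (P² + J*P) + 18 = 18 + P² + J*P)
Q(N, f) = (11 + N)*(N + f)
Q(s, R(0, 4)) - Z(22, -15) = (20² + 11*20 + 11*(2*4) + 20*(2*4)) - (18 + (-15)² + 22*(-15)) = (400 + 220 + 11*8 + 20*8) - (18 + 225 - 330) = (400 + 220 + 88 + 160) - 1*(-87) = 868 + 87 = 955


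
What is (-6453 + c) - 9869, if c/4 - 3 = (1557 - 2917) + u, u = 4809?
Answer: -2514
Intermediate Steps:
c = 13808 (c = 12 + 4*((1557 - 2917) + 4809) = 12 + 4*(-1360 + 4809) = 12 + 4*3449 = 12 + 13796 = 13808)
(-6453 + c) - 9869 = (-6453 + 13808) - 9869 = 7355 - 9869 = -2514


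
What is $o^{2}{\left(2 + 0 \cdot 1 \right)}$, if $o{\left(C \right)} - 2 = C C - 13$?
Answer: $49$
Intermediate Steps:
$o{\left(C \right)} = -11 + C^{2}$ ($o{\left(C \right)} = 2 + \left(C C - 13\right) = 2 + \left(C^{2} - 13\right) = 2 + \left(-13 + C^{2}\right) = -11 + C^{2}$)
$o^{2}{\left(2 + 0 \cdot 1 \right)} = \left(-11 + \left(2 + 0 \cdot 1\right)^{2}\right)^{2} = \left(-11 + \left(2 + 0\right)^{2}\right)^{2} = \left(-11 + 2^{2}\right)^{2} = \left(-11 + 4\right)^{2} = \left(-7\right)^{2} = 49$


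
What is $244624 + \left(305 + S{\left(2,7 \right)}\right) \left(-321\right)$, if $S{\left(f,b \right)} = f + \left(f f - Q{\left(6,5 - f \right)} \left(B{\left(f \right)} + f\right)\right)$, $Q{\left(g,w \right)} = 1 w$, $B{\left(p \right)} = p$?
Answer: $148645$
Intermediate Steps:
$Q{\left(g,w \right)} = w$
$S{\left(f,b \right)} = f + f^{2} - 2 f \left(5 - f\right)$ ($S{\left(f,b \right)} = f + \left(f f - \left(5 - f\right) \left(f + f\right)\right) = f + \left(f^{2} - \left(5 - f\right) 2 f\right) = f + \left(f^{2} - 2 f \left(5 - f\right)\right) = f + f^{2} - 2 f \left(5 - f\right)$)
$244624 + \left(305 + S{\left(2,7 \right)}\right) \left(-321\right) = 244624 + \left(305 + 3 \cdot 2 \left(-3 + 2\right)\right) \left(-321\right) = 244624 + \left(305 + 3 \cdot 2 \left(-1\right)\right) \left(-321\right) = 244624 + \left(305 - 6\right) \left(-321\right) = 244624 + 299 \left(-321\right) = 244624 - 95979 = 148645$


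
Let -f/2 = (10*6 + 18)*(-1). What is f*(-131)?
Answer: -20436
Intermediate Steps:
f = 156 (f = -2*(10*6 + 18)*(-1) = -2*(60 + 18)*(-1) = -156*(-1) = -2*(-78) = 156)
f*(-131) = 156*(-131) = -20436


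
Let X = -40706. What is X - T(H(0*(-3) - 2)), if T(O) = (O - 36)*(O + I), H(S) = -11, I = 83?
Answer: -37322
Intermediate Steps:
T(O) = (-36 + O)*(83 + O) (T(O) = (O - 36)*(O + 83) = (-36 + O)*(83 + O))
X - T(H(0*(-3) - 2)) = -40706 - (-2988 + (-11)² + 47*(-11)) = -40706 - (-2988 + 121 - 517) = -40706 - 1*(-3384) = -40706 + 3384 = -37322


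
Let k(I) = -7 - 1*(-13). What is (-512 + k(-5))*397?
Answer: -200882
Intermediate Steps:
k(I) = 6 (k(I) = -7 + 13 = 6)
(-512 + k(-5))*397 = (-512 + 6)*397 = -506*397 = -200882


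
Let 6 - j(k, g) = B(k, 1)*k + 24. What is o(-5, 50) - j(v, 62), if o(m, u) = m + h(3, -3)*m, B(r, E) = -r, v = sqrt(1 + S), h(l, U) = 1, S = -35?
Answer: 42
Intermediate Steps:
v = I*sqrt(34) (v = sqrt(1 - 35) = sqrt(-34) = I*sqrt(34) ≈ 5.8309*I)
o(m, u) = 2*m (o(m, u) = m + 1*m = m + m = 2*m)
j(k, g) = -18 + k**2 (j(k, g) = 6 - ((-k)*k + 24) = 6 - (-k**2 + 24) = 6 - (24 - k**2) = 6 + (-24 + k**2) = -18 + k**2)
o(-5, 50) - j(v, 62) = 2*(-5) - (-18 + (I*sqrt(34))**2) = -10 - (-18 - 34) = -10 - 1*(-52) = -10 + 52 = 42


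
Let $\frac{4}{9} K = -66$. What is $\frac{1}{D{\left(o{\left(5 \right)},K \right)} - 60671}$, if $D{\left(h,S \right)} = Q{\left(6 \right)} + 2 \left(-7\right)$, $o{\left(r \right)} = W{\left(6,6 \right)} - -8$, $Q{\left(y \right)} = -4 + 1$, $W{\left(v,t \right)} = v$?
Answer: $- \frac{1}{60688} \approx -1.6478 \cdot 10^{-5}$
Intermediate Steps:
$Q{\left(y \right)} = -3$
$K = - \frac{297}{2}$ ($K = \frac{9}{4} \left(-66\right) = - \frac{297}{2} \approx -148.5$)
$o{\left(r \right)} = 14$ ($o{\left(r \right)} = 6 - -8 = 6 + 8 = 14$)
$D{\left(h,S \right)} = -17$ ($D{\left(h,S \right)} = -3 + 2 \left(-7\right) = -3 - 14 = -17$)
$\frac{1}{D{\left(o{\left(5 \right)},K \right)} - 60671} = \frac{1}{-17 - 60671} = \frac{1}{-60688} = - \frac{1}{60688}$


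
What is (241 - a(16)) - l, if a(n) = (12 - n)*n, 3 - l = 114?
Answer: 416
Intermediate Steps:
l = -111 (l = 3 - 1*114 = 3 - 114 = -111)
a(n) = n*(12 - n)
(241 - a(16)) - l = (241 - 16*(12 - 1*16)) - 1*(-111) = (241 - 16*(12 - 16)) + 111 = (241 - 16*(-4)) + 111 = (241 - 1*(-64)) + 111 = (241 + 64) + 111 = 305 + 111 = 416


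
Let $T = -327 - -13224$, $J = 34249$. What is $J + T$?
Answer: $47146$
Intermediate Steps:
$T = 12897$ ($T = -327 + 13224 = 12897$)
$J + T = 34249 + 12897 = 47146$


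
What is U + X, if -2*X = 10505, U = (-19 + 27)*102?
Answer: -8873/2 ≈ -4436.5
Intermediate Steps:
U = 816 (U = 8*102 = 816)
X = -10505/2 (X = -½*10505 = -10505/2 ≈ -5252.5)
U + X = 816 - 10505/2 = -8873/2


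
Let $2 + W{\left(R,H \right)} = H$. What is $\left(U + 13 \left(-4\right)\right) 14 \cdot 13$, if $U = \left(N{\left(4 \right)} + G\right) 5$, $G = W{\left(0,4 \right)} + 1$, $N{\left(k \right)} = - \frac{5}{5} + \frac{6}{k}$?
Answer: $-6279$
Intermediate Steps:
$W{\left(R,H \right)} = -2 + H$
$N{\left(k \right)} = -1 + \frac{6}{k}$ ($N{\left(k \right)} = \left(-5\right) \frac{1}{5} + \frac{6}{k} = -1 + \frac{6}{k}$)
$G = 3$ ($G = \left(-2 + 4\right) + 1 = 2 + 1 = 3$)
$U = \frac{35}{2}$ ($U = \left(\frac{6 - 4}{4} + 3\right) 5 = \left(\frac{1}{4} \cdot 2 + 3\right) 5 = \left(\frac{1}{2} + 3\right) 5 = \frac{7}{2} \cdot 5 = \frac{35}{2} \approx 17.5$)
$\left(U + 13 \left(-4\right)\right) 14 \cdot 13 = \left(\frac{35}{2} + 13 \left(-4\right)\right) 14 \cdot 13 = \left(\frac{35}{2} - 52\right) 182 = \left(- \frac{69}{2}\right) 182 = -6279$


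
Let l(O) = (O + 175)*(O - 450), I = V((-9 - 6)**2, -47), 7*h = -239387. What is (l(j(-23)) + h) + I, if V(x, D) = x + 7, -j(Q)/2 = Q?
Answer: -862751/7 ≈ -1.2325e+5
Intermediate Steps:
h = -239387/7 (h = (1/7)*(-239387) = -239387/7 ≈ -34198.)
j(Q) = -2*Q
V(x, D) = 7 + x
I = 232 (I = 7 + (-9 - 6)**2 = 7 + (-15)**2 = 7 + 225 = 232)
l(O) = (-450 + O)*(175 + O) (l(O) = (175 + O)*(-450 + O) = (-450 + O)*(175 + O))
(l(j(-23)) + h) + I = ((-78750 + (-2*(-23))**2 - (-550)*(-23)) - 239387/7) + 232 = ((-78750 + 46**2 - 275*46) - 239387/7) + 232 = ((-78750 + 2116 - 12650) - 239387/7) + 232 = (-89284 - 239387/7) + 232 = -864375/7 + 232 = -862751/7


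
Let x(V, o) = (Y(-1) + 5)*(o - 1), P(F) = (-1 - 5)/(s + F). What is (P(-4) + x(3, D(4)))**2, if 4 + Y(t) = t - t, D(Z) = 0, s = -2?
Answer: 0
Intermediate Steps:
Y(t) = -4 (Y(t) = -4 + (t - t) = -4 + 0 = -4)
P(F) = -6/(-2 + F) (P(F) = (-1 - 5)/(-2 + F) = -6/(-2 + F))
x(V, o) = -1 + o (x(V, o) = (-4 + 5)*(o - 1) = 1*(-1 + o) = -1 + o)
(P(-4) + x(3, D(4)))**2 = (-6/(-2 - 4) + (-1 + 0))**2 = (-6/(-6) - 1)**2 = (-6*(-1/6) - 1)**2 = (1 - 1)**2 = 0**2 = 0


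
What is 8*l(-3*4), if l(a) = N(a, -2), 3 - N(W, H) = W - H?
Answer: 104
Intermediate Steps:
N(W, H) = 3 + H - W (N(W, H) = 3 - (W - H) = 3 + (H - W) = 3 + H - W)
l(a) = 1 - a (l(a) = 3 - 2 - a = 1 - a)
8*l(-3*4) = 8*(1 - (-3)*4) = 8*(1 - 1*(-12)) = 8*(1 + 12) = 8*13 = 104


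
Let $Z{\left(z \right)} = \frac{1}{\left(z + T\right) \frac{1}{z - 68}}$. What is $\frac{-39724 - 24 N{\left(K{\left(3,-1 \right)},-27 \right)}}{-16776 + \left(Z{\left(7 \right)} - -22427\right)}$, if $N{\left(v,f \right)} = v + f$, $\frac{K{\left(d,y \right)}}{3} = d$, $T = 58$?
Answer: $- \frac{1276990}{183627} \approx -6.9543$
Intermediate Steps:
$K{\left(d,y \right)} = 3 d$
$Z{\left(z \right)} = \frac{-68 + z}{58 + z}$ ($Z{\left(z \right)} = \frac{1}{\left(z + 58\right) \frac{1}{z - 68}} = \frac{1}{\left(58 + z\right) \frac{1}{-68 + z}} = \frac{1}{\frac{1}{-68 + z} \left(58 + z\right)} = \frac{-68 + z}{58 + z}$)
$N{\left(v,f \right)} = f + v$
$\frac{-39724 - 24 N{\left(K{\left(3,-1 \right)},-27 \right)}}{-16776 + \left(Z{\left(7 \right)} - -22427\right)} = \frac{-39724 - 24 \left(-27 + 3 \cdot 3\right)}{-16776 + \left(\frac{-68 + 7}{58 + 7} - -22427\right)} = \frac{-39724 - 24 \left(-27 + 9\right)}{-16776 + \left(\frac{1}{65} \left(-61\right) + 22427\right)} = \frac{-39724 - -432}{-16776 + \left(\frac{1}{65} \left(-61\right) + 22427\right)} = \frac{-39724 + 432}{-16776 + \left(- \frac{61}{65} + 22427\right)} = - \frac{39292}{-16776 + \frac{1457694}{65}} = - \frac{39292}{\frac{367254}{65}} = \left(-39292\right) \frac{65}{367254} = - \frac{1276990}{183627}$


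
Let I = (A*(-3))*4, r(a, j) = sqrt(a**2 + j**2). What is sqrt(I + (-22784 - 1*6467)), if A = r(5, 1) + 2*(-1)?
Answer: sqrt(-29227 - 12*sqrt(26)) ≈ 171.14*I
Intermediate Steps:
A = -2 + sqrt(26) (A = sqrt(5**2 + 1**2) + 2*(-1) = sqrt(25 + 1) - 2 = sqrt(26) - 2 = -2 + sqrt(26) ≈ 3.0990)
I = 24 - 12*sqrt(26) (I = ((-2 + sqrt(26))*(-3))*4 = (6 - 3*sqrt(26))*4 = 24 - 12*sqrt(26) ≈ -37.188)
sqrt(I + (-22784 - 1*6467)) = sqrt((24 - 12*sqrt(26)) + (-22784 - 1*6467)) = sqrt((24 - 12*sqrt(26)) + (-22784 - 6467)) = sqrt((24 - 12*sqrt(26)) - 29251) = sqrt(-29227 - 12*sqrt(26))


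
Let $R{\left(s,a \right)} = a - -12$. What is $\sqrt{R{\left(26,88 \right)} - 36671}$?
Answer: $i \sqrt{36571} \approx 191.24 i$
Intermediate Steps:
$R{\left(s,a \right)} = 12 + a$ ($R{\left(s,a \right)} = a + 12 = 12 + a$)
$\sqrt{R{\left(26,88 \right)} - 36671} = \sqrt{\left(12 + 88\right) - 36671} = \sqrt{100 - 36671} = \sqrt{-36571} = i \sqrt{36571}$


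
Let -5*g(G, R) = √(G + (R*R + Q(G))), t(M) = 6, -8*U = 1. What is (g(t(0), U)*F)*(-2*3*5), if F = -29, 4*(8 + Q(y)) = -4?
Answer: -87*I*√191/4 ≈ -300.59*I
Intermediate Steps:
U = -⅛ (U = -⅛*1 = -⅛ ≈ -0.12500)
Q(y) = -9 (Q(y) = -8 + (¼)*(-4) = -8 - 1 = -9)
g(G, R) = -√(-9 + G + R²)/5 (g(G, R) = -√(G + (R*R - 9))/5 = -√(G + (R² - 9))/5 = -√(G + (-9 + R²))/5 = -√(-9 + G + R²)/5)
(g(t(0), U)*F)*(-2*3*5) = (-√(-9 + 6 + (-⅛)²)/5*(-29))*(-2*3*5) = (-√(-9 + 6 + 1/64)/5*(-29))*(-6*5) = (-I*√191/40*(-29))*(-30) = (29*I*√191/40)*(-30) = -87*I*√191/4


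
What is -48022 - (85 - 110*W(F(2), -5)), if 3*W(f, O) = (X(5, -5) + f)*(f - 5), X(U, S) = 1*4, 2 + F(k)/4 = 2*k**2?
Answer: -85801/3 ≈ -28600.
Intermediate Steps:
F(k) = -8 + 8*k**2 (F(k) = -8 + 4*(2*k**2) = -8 + 8*k**2)
X(U, S) = 4
W(f, O) = (-5 + f)*(4 + f)/3 (W(f, O) = ((4 + f)*(f - 5))/3 = ((4 + f)*(-5 + f))/3 = ((-5 + f)*(4 + f))/3 = (-5 + f)*(4 + f)/3)
-48022 - (85 - 110*W(F(2), -5)) = -48022 - (85 - 110*(-20/3 - (-8 + 8*2**2)/3 + (-8 + 8*2**2)**2/3)) = -48022 - (85 - 110*(-20/3 - (-8 + 8*4)/3 + (-8 + 8*4)**2/3)) = -48022 - (85 - 110*(-20/3 - (-8 + 32)/3 + (-8 + 32)**2/3)) = -48022 - (85 - 110*(-20/3 - 1/3*24 + (1/3)*24**2)) = -48022 - (85 - 110*(-20/3 - 8 + (1/3)*576)) = -48022 - (85 - 110*(-20/3 - 8 + 192)) = -48022 - (85 - 110*532/3) = -48022 - (85 - 58520/3) = -48022 - 1*(-58265/3) = -48022 + 58265/3 = -85801/3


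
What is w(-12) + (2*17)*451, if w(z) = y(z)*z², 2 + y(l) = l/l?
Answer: 15190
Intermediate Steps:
y(l) = -1 (y(l) = -2 + l/l = -2 + 1 = -1)
w(z) = -z²
w(-12) + (2*17)*451 = -1*(-12)² + (2*17)*451 = -1*144 + 34*451 = -144 + 15334 = 15190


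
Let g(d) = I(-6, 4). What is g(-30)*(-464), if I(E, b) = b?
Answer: -1856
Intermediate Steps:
g(d) = 4
g(-30)*(-464) = 4*(-464) = -1856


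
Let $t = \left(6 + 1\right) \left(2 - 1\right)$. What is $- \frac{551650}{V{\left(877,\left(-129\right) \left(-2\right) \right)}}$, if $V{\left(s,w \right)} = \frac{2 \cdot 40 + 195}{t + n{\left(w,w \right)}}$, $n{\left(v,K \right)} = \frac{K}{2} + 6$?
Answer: $-284852$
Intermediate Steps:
$n{\left(v,K \right)} = 6 + \frac{K}{2}$ ($n{\left(v,K \right)} = K \frac{1}{2} + 6 = \frac{K}{2} + 6 = 6 + \frac{K}{2}$)
$t = 7$ ($t = 7 \cdot 1 = 7$)
$V{\left(s,w \right)} = \frac{275}{13 + \frac{w}{2}}$ ($V{\left(s,w \right)} = \frac{2 \cdot 40 + 195}{7 + \left(6 + \frac{w}{2}\right)} = \frac{80 + 195}{13 + \frac{w}{2}} = \frac{275}{13 + \frac{w}{2}}$)
$- \frac{551650}{V{\left(877,\left(-129\right) \left(-2\right) \right)}} = - \frac{551650}{550 \frac{1}{26 - -258}} = - \frac{551650}{550 \frac{1}{26 + 258}} = - \frac{551650}{550 \cdot \frac{1}{284}} = - \frac{551650}{\frac{275}{142}} = \left(-551650\right) \frac{142}{275} = -284852$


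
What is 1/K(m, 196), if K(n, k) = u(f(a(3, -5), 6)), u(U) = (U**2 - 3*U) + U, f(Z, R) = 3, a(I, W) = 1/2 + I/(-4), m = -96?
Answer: 1/3 ≈ 0.33333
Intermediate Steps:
a(I, W) = 1/2 - I/4 (a(I, W) = 1*(1/2) + I*(-1/4) = 1/2 - I/4)
u(U) = U**2 - 2*U
K(n, k) = 3 (K(n, k) = 3*(-2 + 3) = 3*1 = 3)
1/K(m, 196) = 1/3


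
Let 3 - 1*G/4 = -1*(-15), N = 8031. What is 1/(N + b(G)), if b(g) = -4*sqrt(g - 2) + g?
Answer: 7983/63729089 + 20*I*sqrt(2)/63729089 ≈ 0.00012526 + 4.4382e-7*I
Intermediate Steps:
G = -48 (G = 12 - (-4)*(-15) = 12 - 4*15 = 12 - 60 = -48)
b(g) = g - 4*sqrt(-2 + g) (b(g) = -4*sqrt(-2 + g) + g = g - 4*sqrt(-2 + g))
1/(N + b(G)) = 1/(8031 + (-48 - 4*sqrt(-2 - 48))) = 1/(8031 + (-48 - 20*I*sqrt(2))) = 1/(7983 - 20*I*sqrt(2))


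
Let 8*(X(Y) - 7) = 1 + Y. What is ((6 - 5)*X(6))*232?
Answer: 1827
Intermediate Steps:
X(Y) = 57/8 + Y/8 (X(Y) = 7 + (1 + Y)/8 = 7 + (⅛ + Y/8) = 57/8 + Y/8)
((6 - 5)*X(6))*232 = ((6 - 5)*(57/8 + (⅛)*6))*232 = (1*(57/8 + ¾))*232 = (1*(63/8))*232 = (63/8)*232 = 1827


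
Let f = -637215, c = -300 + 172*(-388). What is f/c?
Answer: 637215/67036 ≈ 9.5056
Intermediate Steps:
c = -67036 (c = -300 - 66736 = -67036)
f/c = -637215/(-67036) = -637215*(-1/67036) = 637215/67036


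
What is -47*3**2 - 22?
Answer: -445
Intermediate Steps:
-47*3**2 - 22 = -47*9 - 22 = -423 - 22 = -445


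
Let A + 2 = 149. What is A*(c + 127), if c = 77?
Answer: 29988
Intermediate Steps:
A = 147 (A = -2 + 149 = 147)
A*(c + 127) = 147*(77 + 127) = 147*204 = 29988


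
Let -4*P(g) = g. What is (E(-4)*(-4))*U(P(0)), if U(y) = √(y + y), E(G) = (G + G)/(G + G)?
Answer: 0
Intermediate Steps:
P(g) = -g/4
E(G) = 1 (E(G) = (2*G)/((2*G)) = (2*G)*(1/(2*G)) = 1)
U(y) = √2*√y (U(y) = √(2*y) = √2*√y)
(E(-4)*(-4))*U(P(0)) = (1*(-4))*(√2*√(-¼*0)) = -4*√2*√0 = -4*√2*0 = -4*0 = 0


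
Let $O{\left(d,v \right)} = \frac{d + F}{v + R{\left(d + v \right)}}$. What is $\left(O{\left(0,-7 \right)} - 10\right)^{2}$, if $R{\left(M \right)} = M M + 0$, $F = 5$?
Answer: $\frac{172225}{1764} \approx 97.633$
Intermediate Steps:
$R{\left(M \right)} = M^{2}$ ($R{\left(M \right)} = M^{2} + 0 = M^{2}$)
$O{\left(d,v \right)} = \frac{5 + d}{v + \left(d + v\right)^{2}}$ ($O{\left(d,v \right)} = \frac{d + 5}{v + \left(d + v\right)^{2}} = \frac{5 + d}{v + \left(d + v\right)^{2}}$)
$\left(O{\left(0,-7 \right)} - 10\right)^{2} = \left(\frac{5 + 0}{-7 + \left(0 - 7\right)^{2}} - 10\right)^{2} = \left(\frac{1}{-7 + \left(-7\right)^{2}} \cdot 5 - 10\right)^{2} = \left(\frac{1}{-7 + 49} \cdot 5 - 10\right)^{2} = \left(\frac{1}{42} \cdot 5 - 10\right)^{2} = \left(\frac{5}{42} - 10\right)^{2} = \left(- \frac{415}{42}\right)^{2} = \frac{172225}{1764}$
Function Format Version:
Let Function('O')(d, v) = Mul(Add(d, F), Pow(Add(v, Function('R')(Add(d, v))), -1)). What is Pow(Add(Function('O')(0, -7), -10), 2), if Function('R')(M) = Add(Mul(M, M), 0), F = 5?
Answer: Rational(172225, 1764) ≈ 97.633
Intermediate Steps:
Function('R')(M) = Pow(M, 2) (Function('R')(M) = Add(Pow(M, 2), 0) = Pow(M, 2))
Function('O')(d, v) = Mul(Pow(Add(v, Pow(Add(d, v), 2)), -1), Add(5, d)) (Function('O')(d, v) = Mul(Add(d, 5), Pow(Add(v, Pow(Add(d, v), 2)), -1)) = Mul(Add(5, d), Pow(Add(v, Pow(Add(d, v), 2)), -1)) = Mul(Pow(Add(v, Pow(Add(d, v), 2)), -1), Add(5, d)))
Pow(Add(Function('O')(0, -7), -10), 2) = Pow(Add(Mul(Pow(Add(-7, Pow(Add(0, -7), 2)), -1), Add(5, 0)), -10), 2) = Pow(Add(Mul(Pow(Add(-7, Pow(-7, 2)), -1), 5), -10), 2) = Pow(Add(Mul(Pow(Add(-7, 49), -1), 5), -10), 2) = Pow(Add(Mul(Pow(42, -1), 5), -10), 2) = Pow(Add(Mul(Rational(1, 42), 5), -10), 2) = Pow(Add(Rational(5, 42), -10), 2) = Pow(Rational(-415, 42), 2) = Rational(172225, 1764)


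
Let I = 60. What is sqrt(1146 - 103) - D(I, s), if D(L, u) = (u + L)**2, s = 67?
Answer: -16129 + sqrt(1043) ≈ -16097.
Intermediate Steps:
D(L, u) = (L + u)**2
sqrt(1146 - 103) - D(I, s) = sqrt(1146 - 103) - (60 + 67)**2 = sqrt(1043) - 1*127**2 = sqrt(1043) - 1*16129 = sqrt(1043) - 16129 = -16129 + sqrt(1043)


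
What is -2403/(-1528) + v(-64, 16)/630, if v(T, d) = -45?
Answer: 16057/10696 ≈ 1.5012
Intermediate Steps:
-2403/(-1528) + v(-64, 16)/630 = -2403/(-1528) - 45/630 = -2403*(-1/1528) - 45*1/630 = 2403/1528 - 1/14 = 16057/10696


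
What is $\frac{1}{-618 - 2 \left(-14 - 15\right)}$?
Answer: $- \frac{1}{560} \approx -0.0017857$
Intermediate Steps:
$\frac{1}{-618 - 2 \left(-14 - 15\right)} = \frac{1}{-618 - -58} = \frac{1}{-618 + 58} = \frac{1}{-560} = - \frac{1}{560}$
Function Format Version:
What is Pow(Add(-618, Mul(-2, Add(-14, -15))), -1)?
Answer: Rational(-1, 560) ≈ -0.0017857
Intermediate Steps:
Pow(Add(-618, Mul(-2, Add(-14, -15))), -1) = Pow(Add(-618, Mul(-2, -29)), -1) = Pow(Add(-618, 58), -1) = Pow(-560, -1) = Rational(-1, 560)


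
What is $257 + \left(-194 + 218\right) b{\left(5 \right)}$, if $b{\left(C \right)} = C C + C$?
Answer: $977$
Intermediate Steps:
$b{\left(C \right)} = C + C^{2}$ ($b{\left(C \right)} = C^{2} + C = C + C^{2}$)
$257 + \left(-194 + 218\right) b{\left(5 \right)} = 257 + \left(-194 + 218\right) 5 \left(1 + 5\right) = 257 + 24 \cdot 5 \cdot 6 = 257 + 24 \cdot 30 = 257 + 720 = 977$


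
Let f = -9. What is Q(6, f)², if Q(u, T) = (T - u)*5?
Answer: 5625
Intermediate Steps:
Q(u, T) = -5*u + 5*T
Q(6, f)² = (-5*6 + 5*(-9))² = (-30 - 45)² = (-75)² = 5625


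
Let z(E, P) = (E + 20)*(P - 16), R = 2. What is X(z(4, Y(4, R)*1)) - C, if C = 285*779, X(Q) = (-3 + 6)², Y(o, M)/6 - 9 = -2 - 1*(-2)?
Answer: -222006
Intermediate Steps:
Y(o, M) = 54 (Y(o, M) = 54 + 6*(-2 - 1*(-2)) = 54 + 6*(-2 + 2) = 54 + 6*0 = 54 + 0 = 54)
z(E, P) = (-16 + P)*(20 + E) (z(E, P) = (20 + E)*(-16 + P) = (-16 + P)*(20 + E))
X(Q) = 9 (X(Q) = 3² = 9)
C = 222015
X(z(4, Y(4, R)*1)) - C = 9 - 1*222015 = 9 - 222015 = -222006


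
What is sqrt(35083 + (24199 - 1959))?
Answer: sqrt(57323) ≈ 239.42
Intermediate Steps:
sqrt(35083 + (24199 - 1959)) = sqrt(35083 + 22240) = sqrt(57323)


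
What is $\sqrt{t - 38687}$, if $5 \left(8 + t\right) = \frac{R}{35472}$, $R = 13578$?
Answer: $\frac{i \sqrt{8452844114430}}{14780} \approx 196.71 i$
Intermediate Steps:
$t = - \frac{234217}{29560}$ ($t = -8 + \frac{13578 \cdot \frac{1}{35472}}{5} = -8 + \frac{1}{5} \cdot \frac{2263}{5912} = -8 + \frac{2263}{29560} = - \frac{234217}{29560} \approx -7.9234$)
$\sqrt{t - 38687} = \sqrt{- \frac{234217}{29560} - 38687} = \sqrt{- \frac{1143821937}{29560}} = \frac{i \sqrt{8452844114430}}{14780}$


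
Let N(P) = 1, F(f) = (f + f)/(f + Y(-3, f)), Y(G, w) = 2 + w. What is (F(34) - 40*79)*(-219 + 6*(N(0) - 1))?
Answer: 24213954/35 ≈ 6.9183e+5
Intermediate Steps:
F(f) = 2*f/(2 + 2*f) (F(f) = (f + f)/(f + (2 + f)) = (2*f)/(2 + 2*f) = 2*f/(2 + 2*f))
(F(34) - 40*79)*(-219 + 6*(N(0) - 1)) = (34/(1 + 34) - 40*79)*(-219 + 6*(1 - 1)) = (34/35 - 3160)*(-219 + 6*0) = (34*(1/35) - 3160)*(-219 + 0) = (34/35 - 3160)*(-219) = -110566/35*(-219) = 24213954/35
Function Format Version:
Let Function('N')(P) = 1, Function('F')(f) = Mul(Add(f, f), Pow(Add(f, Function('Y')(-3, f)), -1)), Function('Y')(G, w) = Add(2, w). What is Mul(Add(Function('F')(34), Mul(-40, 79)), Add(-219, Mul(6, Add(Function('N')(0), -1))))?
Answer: Rational(24213954, 35) ≈ 6.9183e+5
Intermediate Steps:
Function('F')(f) = Mul(2, f, Pow(Add(2, Mul(2, f)), -1)) (Function('F')(f) = Mul(Add(f, f), Pow(Add(f, Add(2, f)), -1)) = Mul(Mul(2, f), Pow(Add(2, Mul(2, f)), -1)) = Mul(2, f, Pow(Add(2, Mul(2, f)), -1)))
Mul(Add(Function('F')(34), Mul(-40, 79)), Add(-219, Mul(6, Add(Function('N')(0), -1)))) = Mul(Add(Mul(34, Pow(Add(1, 34), -1)), Mul(-40, 79)), Add(-219, Mul(6, Add(1, -1)))) = Mul(Add(Mul(34, Pow(35, -1)), -3160), Add(-219, Mul(6, 0))) = Mul(Add(Mul(34, Rational(1, 35)), -3160), Add(-219, 0)) = Mul(Add(Rational(34, 35), -3160), -219) = Mul(Rational(-110566, 35), -219) = Rational(24213954, 35)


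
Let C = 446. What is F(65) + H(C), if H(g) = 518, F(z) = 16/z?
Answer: 33686/65 ≈ 518.25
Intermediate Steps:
F(65) + H(C) = 16/65 + 518 = 33686/65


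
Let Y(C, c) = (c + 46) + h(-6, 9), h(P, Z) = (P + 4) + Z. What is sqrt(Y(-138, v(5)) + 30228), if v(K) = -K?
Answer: 174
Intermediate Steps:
h(P, Z) = 4 + P + Z (h(P, Z) = (4 + P) + Z = 4 + P + Z)
Y(C, c) = 53 + c (Y(C, c) = (c + 46) + (4 - 6 + 9) = (46 + c) + 7 = 53 + c)
sqrt(Y(-138, v(5)) + 30228) = sqrt((53 - 1*5) + 30228) = sqrt((53 - 5) + 30228) = sqrt(48 + 30228) = sqrt(30276) = 174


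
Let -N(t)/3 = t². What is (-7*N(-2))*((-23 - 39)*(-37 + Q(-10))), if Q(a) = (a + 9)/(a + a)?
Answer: 962178/5 ≈ 1.9244e+5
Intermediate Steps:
N(t) = -3*t²
Q(a) = (9 + a)/(2*a) (Q(a) = (9 + a)/((2*a)) = (9 + a)*(1/(2*a)) = (9 + a)/(2*a))
(-7*N(-2))*((-23 - 39)*(-37 + Q(-10))) = (-(-21)*(-2)²)*((-23 - 39)*(-37 + (½)*(9 - 10)/(-10))) = (-(-21)*4)*(-62*(-37 + (½)*(-⅒)*(-1))) = (-7*(-12))*(-62*(-37 + 1/20)) = 84*(-62*(-739/20)) = 84*(22909/10) = 962178/5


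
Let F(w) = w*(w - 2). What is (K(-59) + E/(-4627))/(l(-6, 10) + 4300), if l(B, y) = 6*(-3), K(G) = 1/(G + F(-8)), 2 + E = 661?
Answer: -94/4245603 ≈ -2.2141e-5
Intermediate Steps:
E = 659 (E = -2 + 661 = 659)
F(w) = w*(-2 + w)
K(G) = 1/(80 + G) (K(G) = 1/(G - 8*(-2 - 8)) = 1/(G - 8*(-10)) = 1/(G + 80) = 1/(80 + G))
l(B, y) = -18
(K(-59) + E/(-4627))/(l(-6, 10) + 4300) = (1/(80 - 59) + 659/(-4627))/(-18 + 4300) = (1/21 + 659*(-1/4627))/4282 = (1/21 - 659/4627)*(1/4282) = -188/1983*1/4282 = -94/4245603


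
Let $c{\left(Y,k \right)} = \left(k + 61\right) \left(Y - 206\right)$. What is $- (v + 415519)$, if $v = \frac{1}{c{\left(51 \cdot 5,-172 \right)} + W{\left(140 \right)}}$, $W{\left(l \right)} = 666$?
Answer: $- \frac{1983272186}{4773} \approx -4.1552 \cdot 10^{5}$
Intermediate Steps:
$c{\left(Y,k \right)} = \left(-206 + Y\right) \left(61 + k\right)$ ($c{\left(Y,k \right)} = \left(61 + k\right) \left(-206 + Y\right) = \left(-206 + Y\right) \left(61 + k\right)$)
$v = - \frac{1}{4773}$ ($v = \frac{1}{\left(-12566 - -35432 + 61 \cdot 51 \cdot 5 + 51 \cdot 5 \left(-172\right)\right) + 666} = \frac{1}{\left(-12566 + 35432 + 61 \cdot 255 + 255 \left(-172\right)\right) + 666} = \frac{1}{\left(-12566 + 35432 + 15555 - 43860\right) + 666} = \frac{1}{-5439 + 666} = \frac{1}{-4773} = - \frac{1}{4773} \approx -0.00020951$)
$- (v + 415519) = - (- \frac{1}{4773} + 415519) = \left(-1\right) \frac{1983272186}{4773} = - \frac{1983272186}{4773}$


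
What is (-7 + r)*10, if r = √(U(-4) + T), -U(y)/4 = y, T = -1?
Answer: -70 + 10*√15 ≈ -31.270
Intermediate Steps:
U(y) = -4*y
r = √15 (r = √(-4*(-4) - 1) = √(16 - 1) = √15 ≈ 3.8730)
(-7 + r)*10 = (-7 + √15)*10 = -70 + 10*√15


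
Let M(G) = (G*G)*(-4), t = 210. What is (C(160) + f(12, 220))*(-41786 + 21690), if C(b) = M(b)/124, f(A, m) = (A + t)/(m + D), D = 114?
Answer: 85845268864/5177 ≈ 1.6582e+7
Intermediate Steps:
f(A, m) = (210 + A)/(114 + m) (f(A, m) = (A + 210)/(m + 114) = (210 + A)/(114 + m))
M(G) = -4*G² (M(G) = G²*(-4) = -4*G²)
C(b) = -b²/31 (C(b) = -4*b²/124 = -4*b²*(1/124) = -b²/31)
(C(160) + f(12, 220))*(-41786 + 21690) = (-1/31*160² + (210 + 12)/(114 + 220))*(-41786 + 21690) = (-1/31*25600 + 222/334)*(-20096) = (-25600/31 + (1/334)*222)*(-20096) = (-25600/31 + 111/167)*(-20096) = -4271759/5177*(-20096) = 85845268864/5177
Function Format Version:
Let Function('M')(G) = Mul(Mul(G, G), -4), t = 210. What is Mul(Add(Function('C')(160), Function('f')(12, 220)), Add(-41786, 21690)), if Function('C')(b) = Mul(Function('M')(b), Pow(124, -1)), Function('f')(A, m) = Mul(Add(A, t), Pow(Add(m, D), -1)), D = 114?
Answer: Rational(85845268864, 5177) ≈ 1.6582e+7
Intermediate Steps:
Function('f')(A, m) = Mul(Pow(Add(114, m), -1), Add(210, A)) (Function('f')(A, m) = Mul(Add(A, 210), Pow(Add(m, 114), -1)) = Mul(Add(210, A), Pow(Add(114, m), -1)) = Mul(Pow(Add(114, m), -1), Add(210, A)))
Function('M')(G) = Mul(-4, Pow(G, 2)) (Function('M')(G) = Mul(Pow(G, 2), -4) = Mul(-4, Pow(G, 2)))
Function('C')(b) = Mul(Rational(-1, 31), Pow(b, 2)) (Function('C')(b) = Mul(Mul(-4, Pow(b, 2)), Pow(124, -1)) = Mul(Mul(-4, Pow(b, 2)), Rational(1, 124)) = Mul(Rational(-1, 31), Pow(b, 2)))
Mul(Add(Function('C')(160), Function('f')(12, 220)), Add(-41786, 21690)) = Mul(Add(Mul(Rational(-1, 31), Pow(160, 2)), Mul(Pow(Add(114, 220), -1), Add(210, 12))), Add(-41786, 21690)) = Mul(Add(Mul(Rational(-1, 31), 25600), Mul(Pow(334, -1), 222)), -20096) = Mul(Add(Rational(-25600, 31), Mul(Rational(1, 334), 222)), -20096) = Mul(Add(Rational(-25600, 31), Rational(111, 167)), -20096) = Mul(Rational(-4271759, 5177), -20096) = Rational(85845268864, 5177)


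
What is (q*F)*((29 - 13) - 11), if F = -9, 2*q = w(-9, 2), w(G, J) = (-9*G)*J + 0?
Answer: -3645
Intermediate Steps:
w(G, J) = -9*G*J (w(G, J) = -9*G*J + 0 = -9*G*J)
q = 81 (q = (-9*(-9)*2)/2 = (½)*162 = 81)
(q*F)*((29 - 13) - 11) = (81*(-9))*((29 - 13) - 11) = -729*(16 - 11) = -729*5 = -3645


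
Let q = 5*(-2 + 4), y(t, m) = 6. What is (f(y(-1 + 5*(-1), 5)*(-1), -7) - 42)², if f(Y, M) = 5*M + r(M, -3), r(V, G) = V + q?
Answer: 5476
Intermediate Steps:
q = 10 (q = 5*2 = 10)
r(V, G) = 10 + V (r(V, G) = V + 10 = 10 + V)
f(Y, M) = 10 + 6*M (f(Y, M) = 5*M + (10 + M) = 10 + 6*M)
(f(y(-1 + 5*(-1), 5)*(-1), -7) - 42)² = ((10 + 6*(-7)) - 42)² = ((10 - 42) - 42)² = (-32 - 42)² = (-74)² = 5476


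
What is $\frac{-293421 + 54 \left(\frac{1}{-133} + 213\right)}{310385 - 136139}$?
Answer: $- \frac{12498427}{7724906} \approx -1.6179$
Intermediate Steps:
$\frac{-293421 + 54 \left(\frac{1}{-133} + 213\right)}{310385 - 136139} = \frac{-293421 + 54 \left(- \frac{1}{133} + 213\right)}{174246} = \left(-293421 + 54 \cdot \frac{28328}{133}\right) \frac{1}{174246} = \left(-293421 + \frac{1529712}{133}\right) \frac{1}{174246} = \left(- \frac{37495281}{133}\right) \frac{1}{174246} = - \frac{12498427}{7724906}$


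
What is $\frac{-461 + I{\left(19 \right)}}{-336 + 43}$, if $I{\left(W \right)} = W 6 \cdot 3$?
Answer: $\frac{119}{293} \approx 0.40614$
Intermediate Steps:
$I{\left(W \right)} = 18 W$ ($I{\left(W \right)} = 6 W 3 = 18 W$)
$\frac{-461 + I{\left(19 \right)}}{-336 + 43} = \frac{-461 + 18 \cdot 19}{-336 + 43} = \frac{-461 + 342}{-293} = \left(-119\right) \left(- \frac{1}{293}\right) = \frac{119}{293}$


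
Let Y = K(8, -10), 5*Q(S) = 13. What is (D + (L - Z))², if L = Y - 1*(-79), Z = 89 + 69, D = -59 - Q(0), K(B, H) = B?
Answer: 439569/25 ≈ 17583.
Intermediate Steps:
Q(S) = 13/5 (Q(S) = (⅕)*13 = 13/5)
Y = 8
D = -308/5 (D = -59 - 1*13/5 = -59 - 13/5 = -308/5 ≈ -61.600)
Z = 158
L = 87 (L = 8 - 1*(-79) = 8 + 79 = 87)
(D + (L - Z))² = (-308/5 + (87 - 1*158))² = (-308/5 + (87 - 158))² = (-308/5 - 71)² = (-663/5)² = 439569/25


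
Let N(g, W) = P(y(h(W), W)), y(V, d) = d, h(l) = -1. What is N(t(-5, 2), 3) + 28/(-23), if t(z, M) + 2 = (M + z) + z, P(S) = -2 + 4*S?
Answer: 202/23 ≈ 8.7826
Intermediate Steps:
t(z, M) = -2 + M + 2*z (t(z, M) = -2 + ((M + z) + z) = -2 + (M + 2*z) = -2 + M + 2*z)
N(g, W) = -2 + 4*W
N(t(-5, 2), 3) + 28/(-23) = (-2 + 4*3) + 28/(-23) = (-2 + 12) + 28*(-1/23) = 10 - 28/23 = 202/23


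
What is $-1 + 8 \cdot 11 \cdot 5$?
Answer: $439$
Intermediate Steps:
$-1 + 8 \cdot 11 \cdot 5 = -1 + 8 \cdot 55 = -1 + 440 = 439$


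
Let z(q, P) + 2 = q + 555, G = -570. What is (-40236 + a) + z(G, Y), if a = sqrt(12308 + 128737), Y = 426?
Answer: -40253 + sqrt(141045) ≈ -39877.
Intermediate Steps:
z(q, P) = 553 + q (z(q, P) = -2 + (q + 555) = -2 + (555 + q) = 553 + q)
a = sqrt(141045) ≈ 375.56
(-40236 + a) + z(G, Y) = (-40236 + sqrt(141045)) + (553 - 570) = (-40236 + sqrt(141045)) - 17 = -40253 + sqrt(141045)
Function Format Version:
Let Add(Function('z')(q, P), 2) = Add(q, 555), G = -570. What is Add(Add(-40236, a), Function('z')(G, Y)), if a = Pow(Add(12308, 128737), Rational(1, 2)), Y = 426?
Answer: Add(-40253, Pow(141045, Rational(1, 2))) ≈ -39877.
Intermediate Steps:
Function('z')(q, P) = Add(553, q) (Function('z')(q, P) = Add(-2, Add(q, 555)) = Add(-2, Add(555, q)) = Add(553, q))
a = Pow(141045, Rational(1, 2)) ≈ 375.56
Add(Add(-40236, a), Function('z')(G, Y)) = Add(Add(-40236, Pow(141045, Rational(1, 2))), Add(553, -570)) = Add(Add(-40236, Pow(141045, Rational(1, 2))), -17) = Add(-40253, Pow(141045, Rational(1, 2)))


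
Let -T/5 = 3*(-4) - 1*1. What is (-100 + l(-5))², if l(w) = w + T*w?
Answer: 184900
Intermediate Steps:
T = 65 (T = -5*(3*(-4) - 1*1) = -5*(-12 - 1) = -5*(-13) = 65)
l(w) = 66*w (l(w) = w + 65*w = 66*w)
(-100 + l(-5))² = (-100 + 66*(-5))² = (-100 - 330)² = (-430)² = 184900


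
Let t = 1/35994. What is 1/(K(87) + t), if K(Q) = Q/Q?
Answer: 35994/35995 ≈ 0.99997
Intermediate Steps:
K(Q) = 1
t = 1/35994 ≈ 2.7782e-5
1/(K(87) + t) = 1/(1 + 1/35994) = 1/(35995/35994) = 35994/35995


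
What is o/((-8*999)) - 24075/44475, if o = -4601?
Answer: 162961/4739256 ≈ 0.034385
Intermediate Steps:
o/((-8*999)) - 24075/44475 = -4601/((-8*999)) - 24075/44475 = -4601/(-7992) - 24075*1/44475 = -4601*(-1/7992) - 321/593 = 4601/7992 - 321/593 = 162961/4739256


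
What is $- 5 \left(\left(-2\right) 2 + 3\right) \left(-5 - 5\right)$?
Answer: $-50$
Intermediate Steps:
$- 5 \left(\left(-2\right) 2 + 3\right) \left(-5 - 5\right) = - 5 \left(-4 + 3\right) \left(-10\right) = - 5 \left(\left(-1\right) \left(-10\right)\right) = \left(-5\right) 10 = -50$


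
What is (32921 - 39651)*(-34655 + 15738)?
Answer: 127311410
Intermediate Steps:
(32921 - 39651)*(-34655 + 15738) = -6730*(-18917) = 127311410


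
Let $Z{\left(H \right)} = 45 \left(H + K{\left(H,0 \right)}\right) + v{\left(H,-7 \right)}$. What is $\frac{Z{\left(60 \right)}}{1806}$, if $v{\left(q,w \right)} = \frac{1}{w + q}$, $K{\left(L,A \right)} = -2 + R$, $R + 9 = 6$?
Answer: $\frac{65588}{47859} \approx 1.3704$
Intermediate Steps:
$R = -3$ ($R = -9 + 6 = -3$)
$K{\left(L,A \right)} = -5$ ($K{\left(L,A \right)} = -2 - 3 = -5$)
$v{\left(q,w \right)} = \frac{1}{q + w}$
$Z{\left(H \right)} = -225 + \frac{1}{-7 + H} + 45 H$ ($Z{\left(H \right)} = 45 \left(H - 5\right) + \frac{1}{H - 7} = 45 \left(-5 + H\right) + \frac{1}{-7 + H} = \left(-225 + 45 H\right) + \frac{1}{-7 + H} = -225 + \frac{1}{-7 + H} + 45 H$)
$\frac{Z{\left(60 \right)}}{1806} = \frac{\frac{1}{-7 + 60} \left(1 + 45 \left(-7 + 60\right) \left(-5 + 60\right)\right)}{1806} = \frac{1 + 45 \cdot 53 \cdot 55}{53} \cdot \frac{1}{1806} = \frac{1 + 131175}{53} \cdot \frac{1}{1806} = \frac{1}{53} \cdot 131176 \cdot \frac{1}{1806} = \frac{131176}{53} \cdot \frac{1}{1806} = \frac{65588}{47859}$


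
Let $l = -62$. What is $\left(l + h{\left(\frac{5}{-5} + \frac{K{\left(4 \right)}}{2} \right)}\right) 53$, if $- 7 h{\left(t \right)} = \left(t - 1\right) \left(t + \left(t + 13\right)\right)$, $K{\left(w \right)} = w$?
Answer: $-3286$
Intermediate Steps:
$h{\left(t \right)} = - \frac{\left(-1 + t\right) \left(13 + 2 t\right)}{7}$ ($h{\left(t \right)} = - \frac{\left(t - 1\right) \left(t + \left(t + 13\right)\right)}{7} = - \frac{\left(-1 + t\right) \left(t + \left(13 + t\right)\right)}{7} = - \frac{\left(-1 + t\right) \left(13 + 2 t\right)}{7}$)
$\left(l + h{\left(\frac{5}{-5} + \frac{K{\left(4 \right)}}{2} \right)}\right) 53 = \left(-62 - \left(- \frac{13}{7} + \frac{2 \left(\frac{5}{-5} + \frac{4}{2}\right)^{2}}{7} + \frac{11 \left(\frac{5}{-5} + \frac{4}{2}\right)}{7}\right)\right) 53 = \left(-62 - \left(- \frac{13}{7} + \frac{2 \left(5 \left(- \frac{1}{5}\right) + 4 \cdot \frac{1}{2}\right)^{2}}{7} + \frac{11 \left(5 \left(- \frac{1}{5}\right) + 4 \cdot \frac{1}{2}\right)}{7}\right)\right) 53 = \left(-62 - \left(- \frac{13}{7} + \frac{2 \left(-1 + 2\right)^{2}}{7} + \frac{11 \left(-1 + 2\right)}{7}\right)\right) 53 = \left(-62 - \left(- \frac{2}{7} + \frac{2}{7}\right)\right) 53 = \left(-62 - 0\right) 53 = \left(-62 + 0\right) 53 = \left(-62\right) 53 = -3286$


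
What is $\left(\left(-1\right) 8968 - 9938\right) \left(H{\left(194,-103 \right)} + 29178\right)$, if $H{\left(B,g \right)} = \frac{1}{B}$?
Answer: $- \frac{53509018449}{97} \approx -5.5164 \cdot 10^{8}$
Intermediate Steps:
$\left(\left(-1\right) 8968 - 9938\right) \left(H{\left(194,-103 \right)} + 29178\right) = \left(\left(-1\right) 8968 - 9938\right) \left(\frac{1}{194} + 29178\right) = \left(-8968 - 9938\right) \left(\frac{1}{194} + 29178\right) = \left(-18906\right) \frac{5660533}{194} = - \frac{53509018449}{97}$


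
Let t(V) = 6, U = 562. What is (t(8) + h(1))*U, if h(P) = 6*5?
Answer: 20232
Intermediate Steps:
h(P) = 30
(t(8) + h(1))*U = (6 + 30)*562 = 36*562 = 20232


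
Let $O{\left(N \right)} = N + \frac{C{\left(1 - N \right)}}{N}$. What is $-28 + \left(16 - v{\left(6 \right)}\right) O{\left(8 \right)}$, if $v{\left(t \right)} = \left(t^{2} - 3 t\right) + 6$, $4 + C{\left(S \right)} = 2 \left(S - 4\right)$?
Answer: $-66$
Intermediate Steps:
$C{\left(S \right)} = -12 + 2 S$ ($C{\left(S \right)} = -4 + 2 \left(S - 4\right) = -4 + 2 \left(-4 + S\right) = -4 + \left(-8 + 2 S\right) = -12 + 2 S$)
$v{\left(t \right)} = 6 + t^{2} - 3 t$
$O{\left(N \right)} = N + \frac{-10 - 2 N}{N}$ ($O{\left(N \right)} = N + \frac{-12 + 2 \left(1 - N\right)}{N} = N + \frac{-12 - \left(-2 + 2 N\right)}{N} = N + \frac{-10 - 2 N}{N}$)
$-28 + \left(16 - v{\left(6 \right)}\right) O{\left(8 \right)} = -28 + \left(16 - \left(6 + 6^{2} - 18\right)\right) \left(-2 + 8 - \frac{10}{8}\right) = -28 + \left(16 - \left(6 + 36 - 18\right)\right) \left(-2 + 8 - \frac{5}{4}\right) = -28 + \left(16 - 24\right) \left(-2 + 8 - \frac{5}{4}\right) = -28 + \left(16 - 24\right) \frac{19}{4} = -28 - 38 = -66$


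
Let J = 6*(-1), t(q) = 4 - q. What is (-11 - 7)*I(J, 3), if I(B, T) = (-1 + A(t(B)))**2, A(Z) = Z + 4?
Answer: -3042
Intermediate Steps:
J = -6
A(Z) = 4 + Z
I(B, T) = (7 - B)**2 (I(B, T) = (-1 + (4 + (4 - B)))**2 = (-1 + (8 - B))**2 = (7 - B)**2)
(-11 - 7)*I(J, 3) = (-11 - 7)*(-7 - 6)**2 = -18*(-13)**2 = -18*169 = -3042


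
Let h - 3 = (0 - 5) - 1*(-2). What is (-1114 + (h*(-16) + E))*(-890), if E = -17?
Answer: 1006590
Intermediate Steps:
h = 0 (h = 3 + ((0 - 5) - 1*(-2)) = 3 + (-5 + 2) = 3 - 3 = 0)
(-1114 + (h*(-16) + E))*(-890) = (-1114 + (0*(-16) - 17))*(-890) = (-1114 + (0 - 17))*(-890) = (-1114 - 17)*(-890) = -1131*(-890) = 1006590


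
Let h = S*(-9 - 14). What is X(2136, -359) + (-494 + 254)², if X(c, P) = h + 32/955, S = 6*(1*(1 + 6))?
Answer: 54085502/955 ≈ 56634.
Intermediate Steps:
S = 42 (S = 6*(1*7) = 6*7 = 42)
h = -966 (h = 42*(-9 - 14) = 42*(-23) = -966)
X(c, P) = -922498/955 (X(c, P) = -966 + 32/955 = -922498/955)
X(2136, -359) + (-494 + 254)² = -922498/955 + (-494 + 254)² = -922498/955 + (-240)² = -922498/955 + 57600 = 54085502/955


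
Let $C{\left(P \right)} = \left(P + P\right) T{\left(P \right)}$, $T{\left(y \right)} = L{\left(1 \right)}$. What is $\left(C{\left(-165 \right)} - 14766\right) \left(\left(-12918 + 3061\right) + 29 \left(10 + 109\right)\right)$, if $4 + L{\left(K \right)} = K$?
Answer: $88249056$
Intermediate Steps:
$L{\left(K \right)} = -4 + K$
$T{\left(y \right)} = -3$ ($T{\left(y \right)} = -4 + 1 = -3$)
$C{\left(P \right)} = - 6 P$ ($C{\left(P \right)} = \left(P + P\right) \left(-3\right) = 2 P \left(-3\right) = - 6 P$)
$\left(C{\left(-165 \right)} - 14766\right) \left(\left(-12918 + 3061\right) + 29 \left(10 + 109\right)\right) = \left(\left(-6\right) \left(-165\right) - 14766\right) \left(\left(-12918 + 3061\right) + 29 \left(10 + 109\right)\right) = \left(990 - 14766\right) \left(-9857 + 29 \cdot 119\right) = - 13776 \left(-9857 + 3451\right) = \left(-13776\right) \left(-6406\right) = 88249056$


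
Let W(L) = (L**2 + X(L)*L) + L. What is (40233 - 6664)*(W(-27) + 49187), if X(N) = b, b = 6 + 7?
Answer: 1662941122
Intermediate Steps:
b = 13
X(N) = 13
W(L) = L**2 + 14*L (W(L) = (L**2 + 13*L) + L = L**2 + 14*L)
(40233 - 6664)*(W(-27) + 49187) = (40233 - 6664)*(-27*(14 - 27) + 49187) = 33569*(-27*(-13) + 49187) = 33569*(351 + 49187) = 33569*49538 = 1662941122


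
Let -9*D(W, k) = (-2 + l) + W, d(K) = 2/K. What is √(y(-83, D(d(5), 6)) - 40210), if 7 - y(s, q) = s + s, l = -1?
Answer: I*√40037 ≈ 200.09*I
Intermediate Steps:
D(W, k) = ⅓ - W/9 (D(W, k) = -((-2 - 1) + W)/9 = -(-3 + W)/9 = ⅓ - W/9)
y(s, q) = 7 - 2*s (y(s, q) = 7 - (s + s) = 7 - 2*s)
√(y(-83, D(d(5), 6)) - 40210) = √((7 - 2*(-83)) - 40210) = √((7 + 166) - 40210) = √(173 - 40210) = √(-40037) = I*√40037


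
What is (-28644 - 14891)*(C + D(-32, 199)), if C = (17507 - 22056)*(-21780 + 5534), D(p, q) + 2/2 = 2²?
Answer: -3217369586495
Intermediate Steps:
D(p, q) = 3 (D(p, q) = -1 + 2² = -1 + 4 = 3)
C = 73903054 (C = -4549*(-16246) = 73903054)
(-28644 - 14891)*(C + D(-32, 199)) = (-28644 - 14891)*(73903054 + 3) = -43535*73903057 = -3217369586495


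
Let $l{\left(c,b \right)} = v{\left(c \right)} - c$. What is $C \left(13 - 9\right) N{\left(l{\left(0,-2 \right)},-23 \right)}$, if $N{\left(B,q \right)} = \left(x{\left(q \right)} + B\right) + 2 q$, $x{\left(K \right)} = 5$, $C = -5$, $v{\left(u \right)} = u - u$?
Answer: $820$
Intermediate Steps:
$v{\left(u \right)} = 0$
$l{\left(c,b \right)} = - c$ ($l{\left(c,b \right)} = 0 - c = - c$)
$N{\left(B,q \right)} = 5 + B + 2 q$ ($N{\left(B,q \right)} = \left(5 + B\right) + 2 q = 5 + B + 2 q$)
$C \left(13 - 9\right) N{\left(l{\left(0,-2 \right)},-23 \right)} = - 5 \left(13 - 9\right) \left(5 - 0 + 2 \left(-23\right)\right) = \left(-5\right) 4 \left(5 + 0 - 46\right) = \left(-20\right) \left(-41\right) = 820$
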